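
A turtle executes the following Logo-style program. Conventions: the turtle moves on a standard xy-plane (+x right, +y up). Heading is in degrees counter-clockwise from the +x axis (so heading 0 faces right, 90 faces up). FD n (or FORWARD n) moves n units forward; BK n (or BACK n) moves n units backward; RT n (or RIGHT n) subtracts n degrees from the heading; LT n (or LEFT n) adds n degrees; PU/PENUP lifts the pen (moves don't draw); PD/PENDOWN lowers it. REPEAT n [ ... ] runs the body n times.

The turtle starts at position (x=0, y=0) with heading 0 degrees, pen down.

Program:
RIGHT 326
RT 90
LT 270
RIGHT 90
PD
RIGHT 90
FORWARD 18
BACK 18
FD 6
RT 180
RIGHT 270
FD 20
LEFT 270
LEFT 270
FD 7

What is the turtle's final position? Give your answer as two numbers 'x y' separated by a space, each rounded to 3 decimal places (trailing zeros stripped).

Answer: 12.244 -7.422

Derivation:
Executing turtle program step by step:
Start: pos=(0,0), heading=0, pen down
RT 326: heading 0 -> 34
RT 90: heading 34 -> 304
LT 270: heading 304 -> 214
RT 90: heading 214 -> 124
PD: pen down
RT 90: heading 124 -> 34
FD 18: (0,0) -> (14.923,10.065) [heading=34, draw]
BK 18: (14.923,10.065) -> (0,0) [heading=34, draw]
FD 6: (0,0) -> (4.974,3.355) [heading=34, draw]
RT 180: heading 34 -> 214
RT 270: heading 214 -> 304
FD 20: (4.974,3.355) -> (16.158,-13.226) [heading=304, draw]
LT 270: heading 304 -> 214
LT 270: heading 214 -> 124
FD 7: (16.158,-13.226) -> (12.244,-7.422) [heading=124, draw]
Final: pos=(12.244,-7.422), heading=124, 5 segment(s) drawn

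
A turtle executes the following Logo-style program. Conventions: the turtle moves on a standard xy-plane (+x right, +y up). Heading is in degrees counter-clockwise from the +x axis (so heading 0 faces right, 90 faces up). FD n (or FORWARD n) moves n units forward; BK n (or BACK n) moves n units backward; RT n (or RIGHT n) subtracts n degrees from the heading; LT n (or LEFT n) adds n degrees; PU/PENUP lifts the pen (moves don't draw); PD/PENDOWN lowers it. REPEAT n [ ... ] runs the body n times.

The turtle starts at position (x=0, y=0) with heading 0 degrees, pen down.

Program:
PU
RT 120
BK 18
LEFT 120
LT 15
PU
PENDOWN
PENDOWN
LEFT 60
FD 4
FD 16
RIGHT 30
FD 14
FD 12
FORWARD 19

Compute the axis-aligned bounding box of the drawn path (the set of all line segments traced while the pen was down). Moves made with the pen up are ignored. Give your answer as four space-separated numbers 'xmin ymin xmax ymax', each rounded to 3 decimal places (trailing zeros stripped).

Executing turtle program step by step:
Start: pos=(0,0), heading=0, pen down
PU: pen up
RT 120: heading 0 -> 240
BK 18: (0,0) -> (9,15.588) [heading=240, move]
LT 120: heading 240 -> 0
LT 15: heading 0 -> 15
PU: pen up
PD: pen down
PD: pen down
LT 60: heading 15 -> 75
FD 4: (9,15.588) -> (10.035,19.452) [heading=75, draw]
FD 16: (10.035,19.452) -> (14.176,34.907) [heading=75, draw]
RT 30: heading 75 -> 45
FD 14: (14.176,34.907) -> (24.076,44.806) [heading=45, draw]
FD 12: (24.076,44.806) -> (32.561,53.292) [heading=45, draw]
FD 19: (32.561,53.292) -> (45.996,66.727) [heading=45, draw]
Final: pos=(45.996,66.727), heading=45, 5 segment(s) drawn

Segment endpoints: x in {9, 10.035, 14.176, 24.076, 32.561, 45.996}, y in {15.588, 19.452, 34.907, 44.806, 53.292, 66.727}
xmin=9, ymin=15.588, xmax=45.996, ymax=66.727

Answer: 9 15.588 45.996 66.727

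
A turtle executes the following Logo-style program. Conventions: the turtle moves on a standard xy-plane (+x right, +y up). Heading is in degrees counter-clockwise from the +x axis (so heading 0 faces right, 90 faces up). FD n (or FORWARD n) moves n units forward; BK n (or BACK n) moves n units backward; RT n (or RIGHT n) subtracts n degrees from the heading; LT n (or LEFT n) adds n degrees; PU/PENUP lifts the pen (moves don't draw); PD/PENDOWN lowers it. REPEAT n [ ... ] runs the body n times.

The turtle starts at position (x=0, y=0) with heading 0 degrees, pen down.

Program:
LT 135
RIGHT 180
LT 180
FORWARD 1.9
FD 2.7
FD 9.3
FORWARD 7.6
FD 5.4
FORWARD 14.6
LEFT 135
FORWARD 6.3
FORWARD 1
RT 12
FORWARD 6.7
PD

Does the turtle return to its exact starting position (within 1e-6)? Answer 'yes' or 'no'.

Executing turtle program step by step:
Start: pos=(0,0), heading=0, pen down
LT 135: heading 0 -> 135
RT 180: heading 135 -> 315
LT 180: heading 315 -> 135
FD 1.9: (0,0) -> (-1.344,1.344) [heading=135, draw]
FD 2.7: (-1.344,1.344) -> (-3.253,3.253) [heading=135, draw]
FD 9.3: (-3.253,3.253) -> (-9.829,9.829) [heading=135, draw]
FD 7.6: (-9.829,9.829) -> (-15.203,15.203) [heading=135, draw]
FD 5.4: (-15.203,15.203) -> (-19.021,19.021) [heading=135, draw]
FD 14.6: (-19.021,19.021) -> (-29.345,29.345) [heading=135, draw]
LT 135: heading 135 -> 270
FD 6.3: (-29.345,29.345) -> (-29.345,23.045) [heading=270, draw]
FD 1: (-29.345,23.045) -> (-29.345,22.045) [heading=270, draw]
RT 12: heading 270 -> 258
FD 6.7: (-29.345,22.045) -> (-30.738,15.491) [heading=258, draw]
PD: pen down
Final: pos=(-30.738,15.491), heading=258, 9 segment(s) drawn

Start position: (0, 0)
Final position: (-30.738, 15.491)
Distance = 34.421; >= 1e-6 -> NOT closed

Answer: no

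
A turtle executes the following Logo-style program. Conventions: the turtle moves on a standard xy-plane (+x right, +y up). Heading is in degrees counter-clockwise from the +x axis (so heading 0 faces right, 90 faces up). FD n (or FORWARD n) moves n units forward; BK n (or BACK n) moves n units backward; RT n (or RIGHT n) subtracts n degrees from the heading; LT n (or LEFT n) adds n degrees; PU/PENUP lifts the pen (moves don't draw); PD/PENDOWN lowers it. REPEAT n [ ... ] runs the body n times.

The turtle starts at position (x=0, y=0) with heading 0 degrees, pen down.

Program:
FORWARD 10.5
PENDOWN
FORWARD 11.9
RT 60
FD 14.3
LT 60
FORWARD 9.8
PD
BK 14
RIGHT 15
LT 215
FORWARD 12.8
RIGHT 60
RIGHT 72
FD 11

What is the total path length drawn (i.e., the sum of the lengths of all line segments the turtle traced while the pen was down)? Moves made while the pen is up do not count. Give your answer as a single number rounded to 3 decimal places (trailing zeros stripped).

Executing turtle program step by step:
Start: pos=(0,0), heading=0, pen down
FD 10.5: (0,0) -> (10.5,0) [heading=0, draw]
PD: pen down
FD 11.9: (10.5,0) -> (22.4,0) [heading=0, draw]
RT 60: heading 0 -> 300
FD 14.3: (22.4,0) -> (29.55,-12.384) [heading=300, draw]
LT 60: heading 300 -> 0
FD 9.8: (29.55,-12.384) -> (39.35,-12.384) [heading=0, draw]
PD: pen down
BK 14: (39.35,-12.384) -> (25.35,-12.384) [heading=0, draw]
RT 15: heading 0 -> 345
LT 215: heading 345 -> 200
FD 12.8: (25.35,-12.384) -> (13.322,-16.762) [heading=200, draw]
RT 60: heading 200 -> 140
RT 72: heading 140 -> 68
FD 11: (13.322,-16.762) -> (17.443,-6.563) [heading=68, draw]
Final: pos=(17.443,-6.563), heading=68, 7 segment(s) drawn

Segment lengths:
  seg 1: (0,0) -> (10.5,0), length = 10.5
  seg 2: (10.5,0) -> (22.4,0), length = 11.9
  seg 3: (22.4,0) -> (29.55,-12.384), length = 14.3
  seg 4: (29.55,-12.384) -> (39.35,-12.384), length = 9.8
  seg 5: (39.35,-12.384) -> (25.35,-12.384), length = 14
  seg 6: (25.35,-12.384) -> (13.322,-16.762), length = 12.8
  seg 7: (13.322,-16.762) -> (17.443,-6.563), length = 11
Total = 84.3

Answer: 84.3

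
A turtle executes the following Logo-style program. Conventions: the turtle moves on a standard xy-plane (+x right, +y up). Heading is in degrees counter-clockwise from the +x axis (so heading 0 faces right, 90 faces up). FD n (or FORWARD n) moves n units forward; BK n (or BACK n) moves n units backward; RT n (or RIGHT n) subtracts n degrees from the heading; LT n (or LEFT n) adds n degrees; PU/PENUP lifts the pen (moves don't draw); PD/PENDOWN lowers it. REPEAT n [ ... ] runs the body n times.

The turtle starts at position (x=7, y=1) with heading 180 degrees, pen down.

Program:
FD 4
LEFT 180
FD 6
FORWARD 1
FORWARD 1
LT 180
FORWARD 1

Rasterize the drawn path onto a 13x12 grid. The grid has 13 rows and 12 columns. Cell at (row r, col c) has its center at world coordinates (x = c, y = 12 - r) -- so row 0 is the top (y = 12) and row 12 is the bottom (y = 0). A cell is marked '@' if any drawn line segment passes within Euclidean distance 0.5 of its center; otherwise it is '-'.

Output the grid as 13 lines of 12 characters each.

Answer: ------------
------------
------------
------------
------------
------------
------------
------------
------------
------------
------------
---@@@@@@@@@
------------

Derivation:
Segment 0: (7,1) -> (3,1)
Segment 1: (3,1) -> (9,1)
Segment 2: (9,1) -> (10,1)
Segment 3: (10,1) -> (11,1)
Segment 4: (11,1) -> (10,1)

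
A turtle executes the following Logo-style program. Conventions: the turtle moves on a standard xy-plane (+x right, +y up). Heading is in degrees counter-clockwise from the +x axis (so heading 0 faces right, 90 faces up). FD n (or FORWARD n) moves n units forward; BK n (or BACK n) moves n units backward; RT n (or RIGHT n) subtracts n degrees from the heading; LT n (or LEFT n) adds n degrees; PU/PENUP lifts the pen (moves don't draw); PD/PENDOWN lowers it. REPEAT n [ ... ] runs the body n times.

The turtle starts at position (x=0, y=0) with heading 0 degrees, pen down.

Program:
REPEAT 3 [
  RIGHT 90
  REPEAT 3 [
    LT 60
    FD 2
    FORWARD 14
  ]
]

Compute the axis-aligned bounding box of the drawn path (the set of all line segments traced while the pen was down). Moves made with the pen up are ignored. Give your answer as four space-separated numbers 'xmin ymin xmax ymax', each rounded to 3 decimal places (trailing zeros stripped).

Answer: -16 -8 35.713 51.713

Derivation:
Executing turtle program step by step:
Start: pos=(0,0), heading=0, pen down
REPEAT 3 [
  -- iteration 1/3 --
  RT 90: heading 0 -> 270
  REPEAT 3 [
    -- iteration 1/3 --
    LT 60: heading 270 -> 330
    FD 2: (0,0) -> (1.732,-1) [heading=330, draw]
    FD 14: (1.732,-1) -> (13.856,-8) [heading=330, draw]
    -- iteration 2/3 --
    LT 60: heading 330 -> 30
    FD 2: (13.856,-8) -> (15.588,-7) [heading=30, draw]
    FD 14: (15.588,-7) -> (27.713,0) [heading=30, draw]
    -- iteration 3/3 --
    LT 60: heading 30 -> 90
    FD 2: (27.713,0) -> (27.713,2) [heading=90, draw]
    FD 14: (27.713,2) -> (27.713,16) [heading=90, draw]
  ]
  -- iteration 2/3 --
  RT 90: heading 90 -> 0
  REPEAT 3 [
    -- iteration 1/3 --
    LT 60: heading 0 -> 60
    FD 2: (27.713,16) -> (28.713,17.732) [heading=60, draw]
    FD 14: (28.713,17.732) -> (35.713,29.856) [heading=60, draw]
    -- iteration 2/3 --
    LT 60: heading 60 -> 120
    FD 2: (35.713,29.856) -> (34.713,31.588) [heading=120, draw]
    FD 14: (34.713,31.588) -> (27.713,43.713) [heading=120, draw]
    -- iteration 3/3 --
    LT 60: heading 120 -> 180
    FD 2: (27.713,43.713) -> (25.713,43.713) [heading=180, draw]
    FD 14: (25.713,43.713) -> (11.713,43.713) [heading=180, draw]
  ]
  -- iteration 3/3 --
  RT 90: heading 180 -> 90
  REPEAT 3 [
    -- iteration 1/3 --
    LT 60: heading 90 -> 150
    FD 2: (11.713,43.713) -> (9.981,44.713) [heading=150, draw]
    FD 14: (9.981,44.713) -> (-2.144,51.713) [heading=150, draw]
    -- iteration 2/3 --
    LT 60: heading 150 -> 210
    FD 2: (-2.144,51.713) -> (-3.876,50.713) [heading=210, draw]
    FD 14: (-3.876,50.713) -> (-16,43.713) [heading=210, draw]
    -- iteration 3/3 --
    LT 60: heading 210 -> 270
    FD 2: (-16,43.713) -> (-16,41.713) [heading=270, draw]
    FD 14: (-16,41.713) -> (-16,27.713) [heading=270, draw]
  ]
]
Final: pos=(-16,27.713), heading=270, 18 segment(s) drawn

Segment endpoints: x in {-16, -16, -3.876, -2.144, 0, 1.732, 9.981, 11.713, 13.856, 15.588, 25.713, 27.713, 27.713, 28.713, 34.713, 35.713}, y in {-8, -7, -1, 0, 2, 16, 17.732, 27.713, 29.856, 31.588, 41.713, 43.713, 44.713, 50.713, 51.713}
xmin=-16, ymin=-8, xmax=35.713, ymax=51.713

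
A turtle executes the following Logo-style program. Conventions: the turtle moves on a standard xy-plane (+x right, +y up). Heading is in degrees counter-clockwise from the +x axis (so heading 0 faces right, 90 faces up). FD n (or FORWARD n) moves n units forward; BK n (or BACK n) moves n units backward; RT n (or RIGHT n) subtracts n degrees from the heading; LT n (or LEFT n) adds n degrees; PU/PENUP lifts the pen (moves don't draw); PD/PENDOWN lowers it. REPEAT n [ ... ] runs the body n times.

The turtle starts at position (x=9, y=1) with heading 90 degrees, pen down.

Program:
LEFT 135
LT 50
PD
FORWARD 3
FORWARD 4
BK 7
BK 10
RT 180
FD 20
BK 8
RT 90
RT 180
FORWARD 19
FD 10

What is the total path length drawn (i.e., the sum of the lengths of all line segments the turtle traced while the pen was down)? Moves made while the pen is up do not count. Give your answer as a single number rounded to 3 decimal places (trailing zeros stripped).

Executing turtle program step by step:
Start: pos=(9,1), heading=90, pen down
LT 135: heading 90 -> 225
LT 50: heading 225 -> 275
PD: pen down
FD 3: (9,1) -> (9.261,-1.989) [heading=275, draw]
FD 4: (9.261,-1.989) -> (9.61,-5.973) [heading=275, draw]
BK 7: (9.61,-5.973) -> (9,1) [heading=275, draw]
BK 10: (9,1) -> (8.128,10.962) [heading=275, draw]
RT 180: heading 275 -> 95
FD 20: (8.128,10.962) -> (6.385,30.886) [heading=95, draw]
BK 8: (6.385,30.886) -> (7.083,22.916) [heading=95, draw]
RT 90: heading 95 -> 5
RT 180: heading 5 -> 185
FD 19: (7.083,22.916) -> (-11.845,21.26) [heading=185, draw]
FD 10: (-11.845,21.26) -> (-21.807,20.389) [heading=185, draw]
Final: pos=(-21.807,20.389), heading=185, 8 segment(s) drawn

Segment lengths:
  seg 1: (9,1) -> (9.261,-1.989), length = 3
  seg 2: (9.261,-1.989) -> (9.61,-5.973), length = 4
  seg 3: (9.61,-5.973) -> (9,1), length = 7
  seg 4: (9,1) -> (8.128,10.962), length = 10
  seg 5: (8.128,10.962) -> (6.385,30.886), length = 20
  seg 6: (6.385,30.886) -> (7.083,22.916), length = 8
  seg 7: (7.083,22.916) -> (-11.845,21.26), length = 19
  seg 8: (-11.845,21.26) -> (-21.807,20.389), length = 10
Total = 81

Answer: 81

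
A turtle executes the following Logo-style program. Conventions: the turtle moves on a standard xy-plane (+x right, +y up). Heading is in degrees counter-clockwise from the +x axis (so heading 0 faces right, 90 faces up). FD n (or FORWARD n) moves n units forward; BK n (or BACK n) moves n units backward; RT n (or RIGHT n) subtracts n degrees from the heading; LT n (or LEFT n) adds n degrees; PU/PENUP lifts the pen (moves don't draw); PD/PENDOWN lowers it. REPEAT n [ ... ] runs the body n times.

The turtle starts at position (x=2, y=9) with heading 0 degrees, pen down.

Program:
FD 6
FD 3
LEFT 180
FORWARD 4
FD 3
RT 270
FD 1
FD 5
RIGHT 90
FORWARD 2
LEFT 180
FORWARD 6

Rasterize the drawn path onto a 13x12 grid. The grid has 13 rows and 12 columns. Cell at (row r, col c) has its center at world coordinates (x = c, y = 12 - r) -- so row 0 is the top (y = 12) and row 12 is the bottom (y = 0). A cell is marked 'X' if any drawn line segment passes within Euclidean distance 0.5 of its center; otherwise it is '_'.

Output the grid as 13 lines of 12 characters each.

Answer: ____________
____________
____________
__XXXXXXXXXX
____X_______
____X_______
____X_______
____X_______
____X_______
__XXXXXXX___
____________
____________
____________

Derivation:
Segment 0: (2,9) -> (8,9)
Segment 1: (8,9) -> (11,9)
Segment 2: (11,9) -> (7,9)
Segment 3: (7,9) -> (4,9)
Segment 4: (4,9) -> (4,8)
Segment 5: (4,8) -> (4,3)
Segment 6: (4,3) -> (2,3)
Segment 7: (2,3) -> (8,3)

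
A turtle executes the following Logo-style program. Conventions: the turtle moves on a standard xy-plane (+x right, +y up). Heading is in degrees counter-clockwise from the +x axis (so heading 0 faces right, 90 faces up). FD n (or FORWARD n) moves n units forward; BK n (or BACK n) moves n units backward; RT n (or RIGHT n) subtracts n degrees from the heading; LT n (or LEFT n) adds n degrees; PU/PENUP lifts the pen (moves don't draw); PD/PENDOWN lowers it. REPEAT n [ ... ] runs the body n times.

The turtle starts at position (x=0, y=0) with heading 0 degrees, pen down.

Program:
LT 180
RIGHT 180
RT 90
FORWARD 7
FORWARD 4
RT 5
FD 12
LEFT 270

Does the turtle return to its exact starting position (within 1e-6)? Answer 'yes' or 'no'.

Executing turtle program step by step:
Start: pos=(0,0), heading=0, pen down
LT 180: heading 0 -> 180
RT 180: heading 180 -> 0
RT 90: heading 0 -> 270
FD 7: (0,0) -> (0,-7) [heading=270, draw]
FD 4: (0,-7) -> (0,-11) [heading=270, draw]
RT 5: heading 270 -> 265
FD 12: (0,-11) -> (-1.046,-22.954) [heading=265, draw]
LT 270: heading 265 -> 175
Final: pos=(-1.046,-22.954), heading=175, 3 segment(s) drawn

Start position: (0, 0)
Final position: (-1.046, -22.954)
Distance = 22.978; >= 1e-6 -> NOT closed

Answer: no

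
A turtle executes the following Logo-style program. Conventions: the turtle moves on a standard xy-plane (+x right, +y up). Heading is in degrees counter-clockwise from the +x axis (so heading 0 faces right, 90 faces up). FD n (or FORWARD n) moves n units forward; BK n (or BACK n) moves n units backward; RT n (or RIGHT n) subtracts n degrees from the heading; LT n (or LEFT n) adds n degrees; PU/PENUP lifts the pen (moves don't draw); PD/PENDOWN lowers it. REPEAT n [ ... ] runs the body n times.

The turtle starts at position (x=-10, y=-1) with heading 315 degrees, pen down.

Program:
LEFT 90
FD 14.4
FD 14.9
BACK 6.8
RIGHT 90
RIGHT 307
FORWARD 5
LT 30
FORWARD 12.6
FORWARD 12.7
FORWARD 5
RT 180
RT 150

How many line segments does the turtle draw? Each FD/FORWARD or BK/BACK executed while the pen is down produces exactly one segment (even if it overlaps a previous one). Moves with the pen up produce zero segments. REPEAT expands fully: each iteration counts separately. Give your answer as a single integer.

Executing turtle program step by step:
Start: pos=(-10,-1), heading=315, pen down
LT 90: heading 315 -> 45
FD 14.4: (-10,-1) -> (0.182,9.182) [heading=45, draw]
FD 14.9: (0.182,9.182) -> (10.718,19.718) [heading=45, draw]
BK 6.8: (10.718,19.718) -> (5.91,14.91) [heading=45, draw]
RT 90: heading 45 -> 315
RT 307: heading 315 -> 8
FD 5: (5.91,14.91) -> (10.861,15.606) [heading=8, draw]
LT 30: heading 8 -> 38
FD 12.6: (10.861,15.606) -> (20.79,23.363) [heading=38, draw]
FD 12.7: (20.79,23.363) -> (30.798,31.182) [heading=38, draw]
FD 5: (30.798,31.182) -> (34.738,34.26) [heading=38, draw]
RT 180: heading 38 -> 218
RT 150: heading 218 -> 68
Final: pos=(34.738,34.26), heading=68, 7 segment(s) drawn
Segments drawn: 7

Answer: 7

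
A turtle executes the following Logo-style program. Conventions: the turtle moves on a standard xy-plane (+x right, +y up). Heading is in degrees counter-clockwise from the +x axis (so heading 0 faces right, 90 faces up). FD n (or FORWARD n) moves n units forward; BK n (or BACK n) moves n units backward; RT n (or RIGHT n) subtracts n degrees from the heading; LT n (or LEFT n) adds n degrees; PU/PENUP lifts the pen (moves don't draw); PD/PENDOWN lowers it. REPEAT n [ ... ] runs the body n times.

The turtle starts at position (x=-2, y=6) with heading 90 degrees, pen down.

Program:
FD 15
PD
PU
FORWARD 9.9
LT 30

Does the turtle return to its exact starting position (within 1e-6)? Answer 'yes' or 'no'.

Executing turtle program step by step:
Start: pos=(-2,6), heading=90, pen down
FD 15: (-2,6) -> (-2,21) [heading=90, draw]
PD: pen down
PU: pen up
FD 9.9: (-2,21) -> (-2,30.9) [heading=90, move]
LT 30: heading 90 -> 120
Final: pos=(-2,30.9), heading=120, 1 segment(s) drawn

Start position: (-2, 6)
Final position: (-2, 30.9)
Distance = 24.9; >= 1e-6 -> NOT closed

Answer: no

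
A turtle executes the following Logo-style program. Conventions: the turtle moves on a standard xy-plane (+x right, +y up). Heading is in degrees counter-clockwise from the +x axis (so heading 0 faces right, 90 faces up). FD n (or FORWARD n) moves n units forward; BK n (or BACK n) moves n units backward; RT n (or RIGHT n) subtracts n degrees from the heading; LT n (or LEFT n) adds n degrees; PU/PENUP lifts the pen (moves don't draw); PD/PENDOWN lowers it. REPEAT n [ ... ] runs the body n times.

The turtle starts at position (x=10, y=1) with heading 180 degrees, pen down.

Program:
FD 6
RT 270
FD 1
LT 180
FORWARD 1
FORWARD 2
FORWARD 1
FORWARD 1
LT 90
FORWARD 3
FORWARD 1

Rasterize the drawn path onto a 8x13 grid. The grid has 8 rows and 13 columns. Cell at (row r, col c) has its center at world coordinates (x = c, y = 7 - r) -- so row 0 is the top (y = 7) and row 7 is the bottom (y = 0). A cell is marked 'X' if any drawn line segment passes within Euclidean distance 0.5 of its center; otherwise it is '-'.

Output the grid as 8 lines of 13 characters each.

Answer: -------------
-------------
XXXXX--------
----X--------
----X--------
----X--------
----XXXXXXX--
----X--------

Derivation:
Segment 0: (10,1) -> (4,1)
Segment 1: (4,1) -> (4,0)
Segment 2: (4,0) -> (4,1)
Segment 3: (4,1) -> (4,3)
Segment 4: (4,3) -> (4,4)
Segment 5: (4,4) -> (4,5)
Segment 6: (4,5) -> (1,5)
Segment 7: (1,5) -> (0,5)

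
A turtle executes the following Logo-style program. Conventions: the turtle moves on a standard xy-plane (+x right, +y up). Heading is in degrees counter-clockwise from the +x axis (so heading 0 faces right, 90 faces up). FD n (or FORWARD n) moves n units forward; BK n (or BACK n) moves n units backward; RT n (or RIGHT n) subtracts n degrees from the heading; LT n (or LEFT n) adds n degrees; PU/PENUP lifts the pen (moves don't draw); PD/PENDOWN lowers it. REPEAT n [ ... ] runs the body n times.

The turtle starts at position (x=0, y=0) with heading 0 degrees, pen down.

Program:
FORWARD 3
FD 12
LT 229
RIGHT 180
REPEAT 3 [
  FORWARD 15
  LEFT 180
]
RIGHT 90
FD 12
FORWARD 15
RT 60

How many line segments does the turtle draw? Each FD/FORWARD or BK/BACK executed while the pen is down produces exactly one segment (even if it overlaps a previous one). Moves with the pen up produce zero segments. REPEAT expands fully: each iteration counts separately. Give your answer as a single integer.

Answer: 7

Derivation:
Executing turtle program step by step:
Start: pos=(0,0), heading=0, pen down
FD 3: (0,0) -> (3,0) [heading=0, draw]
FD 12: (3,0) -> (15,0) [heading=0, draw]
LT 229: heading 0 -> 229
RT 180: heading 229 -> 49
REPEAT 3 [
  -- iteration 1/3 --
  FD 15: (15,0) -> (24.841,11.321) [heading=49, draw]
  LT 180: heading 49 -> 229
  -- iteration 2/3 --
  FD 15: (24.841,11.321) -> (15,0) [heading=229, draw]
  LT 180: heading 229 -> 49
  -- iteration 3/3 --
  FD 15: (15,0) -> (24.841,11.321) [heading=49, draw]
  LT 180: heading 49 -> 229
]
RT 90: heading 229 -> 139
FD 12: (24.841,11.321) -> (15.784,19.193) [heading=139, draw]
FD 15: (15.784,19.193) -> (4.464,29.034) [heading=139, draw]
RT 60: heading 139 -> 79
Final: pos=(4.464,29.034), heading=79, 7 segment(s) drawn
Segments drawn: 7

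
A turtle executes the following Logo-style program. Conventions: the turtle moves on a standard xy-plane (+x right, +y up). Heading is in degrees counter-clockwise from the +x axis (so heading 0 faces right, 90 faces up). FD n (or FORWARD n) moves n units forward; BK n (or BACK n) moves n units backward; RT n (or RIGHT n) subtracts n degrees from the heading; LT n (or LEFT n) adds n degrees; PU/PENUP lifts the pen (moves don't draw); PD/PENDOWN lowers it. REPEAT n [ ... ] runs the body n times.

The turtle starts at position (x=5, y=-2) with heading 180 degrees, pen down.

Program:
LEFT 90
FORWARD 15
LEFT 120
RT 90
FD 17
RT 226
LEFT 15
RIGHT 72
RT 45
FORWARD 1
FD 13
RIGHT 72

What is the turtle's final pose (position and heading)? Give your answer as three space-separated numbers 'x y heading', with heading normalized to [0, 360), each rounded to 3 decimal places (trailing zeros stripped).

Answer: 25.861 -38.295 260

Derivation:
Executing turtle program step by step:
Start: pos=(5,-2), heading=180, pen down
LT 90: heading 180 -> 270
FD 15: (5,-2) -> (5,-17) [heading=270, draw]
LT 120: heading 270 -> 30
RT 90: heading 30 -> 300
FD 17: (5,-17) -> (13.5,-31.722) [heading=300, draw]
RT 226: heading 300 -> 74
LT 15: heading 74 -> 89
RT 72: heading 89 -> 17
RT 45: heading 17 -> 332
FD 1: (13.5,-31.722) -> (14.383,-32.192) [heading=332, draw]
FD 13: (14.383,-32.192) -> (25.861,-38.295) [heading=332, draw]
RT 72: heading 332 -> 260
Final: pos=(25.861,-38.295), heading=260, 4 segment(s) drawn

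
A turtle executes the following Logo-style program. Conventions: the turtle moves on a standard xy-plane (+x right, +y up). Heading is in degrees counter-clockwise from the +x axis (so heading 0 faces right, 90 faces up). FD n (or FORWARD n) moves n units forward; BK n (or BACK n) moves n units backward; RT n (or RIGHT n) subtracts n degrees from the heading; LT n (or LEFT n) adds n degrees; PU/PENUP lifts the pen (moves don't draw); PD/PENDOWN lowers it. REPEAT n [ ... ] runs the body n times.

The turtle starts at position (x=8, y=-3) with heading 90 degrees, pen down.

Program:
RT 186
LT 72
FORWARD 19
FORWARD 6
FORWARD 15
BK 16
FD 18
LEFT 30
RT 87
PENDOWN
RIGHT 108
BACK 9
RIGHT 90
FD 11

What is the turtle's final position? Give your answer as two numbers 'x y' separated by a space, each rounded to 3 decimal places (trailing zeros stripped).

Executing turtle program step by step:
Start: pos=(8,-3), heading=90, pen down
RT 186: heading 90 -> 264
LT 72: heading 264 -> 336
FD 19: (8,-3) -> (25.357,-10.728) [heading=336, draw]
FD 6: (25.357,-10.728) -> (30.839,-13.168) [heading=336, draw]
FD 15: (30.839,-13.168) -> (44.542,-19.269) [heading=336, draw]
BK 16: (44.542,-19.269) -> (29.925,-12.762) [heading=336, draw]
FD 18: (29.925,-12.762) -> (46.369,-20.083) [heading=336, draw]
LT 30: heading 336 -> 6
RT 87: heading 6 -> 279
PD: pen down
RT 108: heading 279 -> 171
BK 9: (46.369,-20.083) -> (55.258,-21.491) [heading=171, draw]
RT 90: heading 171 -> 81
FD 11: (55.258,-21.491) -> (56.979,-10.626) [heading=81, draw]
Final: pos=(56.979,-10.626), heading=81, 7 segment(s) drawn

Answer: 56.979 -10.626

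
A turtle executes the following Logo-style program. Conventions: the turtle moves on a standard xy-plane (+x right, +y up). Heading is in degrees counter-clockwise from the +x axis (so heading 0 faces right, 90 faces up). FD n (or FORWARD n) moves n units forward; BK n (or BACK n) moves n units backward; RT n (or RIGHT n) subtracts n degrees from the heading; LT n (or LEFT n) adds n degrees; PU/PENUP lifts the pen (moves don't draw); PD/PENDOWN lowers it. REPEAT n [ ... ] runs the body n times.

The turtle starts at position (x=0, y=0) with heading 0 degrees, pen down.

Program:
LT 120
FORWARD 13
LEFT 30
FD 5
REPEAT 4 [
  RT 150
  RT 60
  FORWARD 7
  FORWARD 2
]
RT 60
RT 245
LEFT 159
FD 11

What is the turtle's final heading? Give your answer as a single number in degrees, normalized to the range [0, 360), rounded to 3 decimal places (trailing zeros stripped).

Executing turtle program step by step:
Start: pos=(0,0), heading=0, pen down
LT 120: heading 0 -> 120
FD 13: (0,0) -> (-6.5,11.258) [heading=120, draw]
LT 30: heading 120 -> 150
FD 5: (-6.5,11.258) -> (-10.83,13.758) [heading=150, draw]
REPEAT 4 [
  -- iteration 1/4 --
  RT 150: heading 150 -> 0
  RT 60: heading 0 -> 300
  FD 7: (-10.83,13.758) -> (-7.33,7.696) [heading=300, draw]
  FD 2: (-7.33,7.696) -> (-6.33,5.964) [heading=300, draw]
  -- iteration 2/4 --
  RT 150: heading 300 -> 150
  RT 60: heading 150 -> 90
  FD 7: (-6.33,5.964) -> (-6.33,12.964) [heading=90, draw]
  FD 2: (-6.33,12.964) -> (-6.33,14.964) [heading=90, draw]
  -- iteration 3/4 --
  RT 150: heading 90 -> 300
  RT 60: heading 300 -> 240
  FD 7: (-6.33,14.964) -> (-9.83,8.902) [heading=240, draw]
  FD 2: (-9.83,8.902) -> (-10.83,7.17) [heading=240, draw]
  -- iteration 4/4 --
  RT 150: heading 240 -> 90
  RT 60: heading 90 -> 30
  FD 7: (-10.83,7.17) -> (-4.768,10.67) [heading=30, draw]
  FD 2: (-4.768,10.67) -> (-3.036,11.67) [heading=30, draw]
]
RT 60: heading 30 -> 330
RT 245: heading 330 -> 85
LT 159: heading 85 -> 244
FD 11: (-3.036,11.67) -> (-7.858,1.783) [heading=244, draw]
Final: pos=(-7.858,1.783), heading=244, 11 segment(s) drawn

Answer: 244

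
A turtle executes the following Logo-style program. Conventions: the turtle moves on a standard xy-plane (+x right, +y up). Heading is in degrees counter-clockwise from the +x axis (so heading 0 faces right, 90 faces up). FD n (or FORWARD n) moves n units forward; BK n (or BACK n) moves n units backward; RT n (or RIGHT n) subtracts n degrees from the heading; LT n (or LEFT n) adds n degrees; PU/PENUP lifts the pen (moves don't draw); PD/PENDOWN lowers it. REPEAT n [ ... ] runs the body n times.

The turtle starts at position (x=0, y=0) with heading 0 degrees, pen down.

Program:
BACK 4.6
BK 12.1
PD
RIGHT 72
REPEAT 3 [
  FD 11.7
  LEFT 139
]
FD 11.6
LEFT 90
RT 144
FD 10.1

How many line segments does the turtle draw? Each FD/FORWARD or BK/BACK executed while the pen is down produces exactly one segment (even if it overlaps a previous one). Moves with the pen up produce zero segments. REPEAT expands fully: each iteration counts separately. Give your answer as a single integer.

Executing turtle program step by step:
Start: pos=(0,0), heading=0, pen down
BK 4.6: (0,0) -> (-4.6,0) [heading=0, draw]
BK 12.1: (-4.6,0) -> (-16.7,0) [heading=0, draw]
PD: pen down
RT 72: heading 0 -> 288
REPEAT 3 [
  -- iteration 1/3 --
  FD 11.7: (-16.7,0) -> (-13.085,-11.127) [heading=288, draw]
  LT 139: heading 288 -> 67
  -- iteration 2/3 --
  FD 11.7: (-13.085,-11.127) -> (-8.513,-0.357) [heading=67, draw]
  LT 139: heading 67 -> 206
  -- iteration 3/3 --
  FD 11.7: (-8.513,-0.357) -> (-19.029,-5.486) [heading=206, draw]
  LT 139: heading 206 -> 345
]
FD 11.6: (-19.029,-5.486) -> (-7.824,-8.489) [heading=345, draw]
LT 90: heading 345 -> 75
RT 144: heading 75 -> 291
FD 10.1: (-7.824,-8.489) -> (-4.205,-17.918) [heading=291, draw]
Final: pos=(-4.205,-17.918), heading=291, 7 segment(s) drawn
Segments drawn: 7

Answer: 7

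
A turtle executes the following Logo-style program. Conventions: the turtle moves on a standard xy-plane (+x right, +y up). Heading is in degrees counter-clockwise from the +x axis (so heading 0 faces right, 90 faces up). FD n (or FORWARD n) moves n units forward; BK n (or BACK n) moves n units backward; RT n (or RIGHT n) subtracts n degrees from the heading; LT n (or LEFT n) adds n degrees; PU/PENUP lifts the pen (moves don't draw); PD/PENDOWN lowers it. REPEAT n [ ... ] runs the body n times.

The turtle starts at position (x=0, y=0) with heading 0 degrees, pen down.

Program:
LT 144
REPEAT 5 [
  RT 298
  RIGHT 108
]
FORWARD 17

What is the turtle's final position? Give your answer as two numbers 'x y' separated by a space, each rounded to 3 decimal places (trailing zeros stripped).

Answer: 1.186 -16.959

Derivation:
Executing turtle program step by step:
Start: pos=(0,0), heading=0, pen down
LT 144: heading 0 -> 144
REPEAT 5 [
  -- iteration 1/5 --
  RT 298: heading 144 -> 206
  RT 108: heading 206 -> 98
  -- iteration 2/5 --
  RT 298: heading 98 -> 160
  RT 108: heading 160 -> 52
  -- iteration 3/5 --
  RT 298: heading 52 -> 114
  RT 108: heading 114 -> 6
  -- iteration 4/5 --
  RT 298: heading 6 -> 68
  RT 108: heading 68 -> 320
  -- iteration 5/5 --
  RT 298: heading 320 -> 22
  RT 108: heading 22 -> 274
]
FD 17: (0,0) -> (1.186,-16.959) [heading=274, draw]
Final: pos=(1.186,-16.959), heading=274, 1 segment(s) drawn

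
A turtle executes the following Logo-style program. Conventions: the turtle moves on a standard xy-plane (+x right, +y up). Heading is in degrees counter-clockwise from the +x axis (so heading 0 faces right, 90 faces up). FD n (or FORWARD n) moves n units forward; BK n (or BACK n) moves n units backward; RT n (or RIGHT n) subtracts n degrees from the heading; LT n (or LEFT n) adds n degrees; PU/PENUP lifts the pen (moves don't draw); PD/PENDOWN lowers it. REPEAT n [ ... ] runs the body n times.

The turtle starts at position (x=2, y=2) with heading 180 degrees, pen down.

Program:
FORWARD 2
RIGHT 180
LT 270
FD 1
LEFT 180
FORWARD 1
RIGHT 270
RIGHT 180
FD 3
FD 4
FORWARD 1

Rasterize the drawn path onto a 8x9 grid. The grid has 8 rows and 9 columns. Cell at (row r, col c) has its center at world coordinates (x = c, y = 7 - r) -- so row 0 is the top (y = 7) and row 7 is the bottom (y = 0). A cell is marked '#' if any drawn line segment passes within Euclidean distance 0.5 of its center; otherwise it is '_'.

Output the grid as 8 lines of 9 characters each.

Segment 0: (2,2) -> (0,2)
Segment 1: (0,2) -> (-0,1)
Segment 2: (-0,1) -> (0,2)
Segment 3: (0,2) -> (3,2)
Segment 4: (3,2) -> (7,2)
Segment 5: (7,2) -> (8,2)

Answer: _________
_________
_________
_________
_________
#########
#________
_________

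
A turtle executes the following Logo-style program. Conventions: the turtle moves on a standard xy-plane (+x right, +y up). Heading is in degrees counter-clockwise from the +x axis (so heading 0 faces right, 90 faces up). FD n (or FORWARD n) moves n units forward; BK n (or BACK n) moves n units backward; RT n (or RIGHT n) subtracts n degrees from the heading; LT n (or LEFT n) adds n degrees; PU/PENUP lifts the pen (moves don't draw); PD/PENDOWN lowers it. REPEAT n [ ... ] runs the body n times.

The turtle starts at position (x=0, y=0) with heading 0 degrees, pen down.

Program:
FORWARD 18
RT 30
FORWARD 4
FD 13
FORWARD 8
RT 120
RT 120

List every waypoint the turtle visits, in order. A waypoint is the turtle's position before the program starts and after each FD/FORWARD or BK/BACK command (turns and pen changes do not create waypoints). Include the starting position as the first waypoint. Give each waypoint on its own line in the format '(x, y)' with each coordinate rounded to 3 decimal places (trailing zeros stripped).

Executing turtle program step by step:
Start: pos=(0,0), heading=0, pen down
FD 18: (0,0) -> (18,0) [heading=0, draw]
RT 30: heading 0 -> 330
FD 4: (18,0) -> (21.464,-2) [heading=330, draw]
FD 13: (21.464,-2) -> (32.722,-8.5) [heading=330, draw]
FD 8: (32.722,-8.5) -> (39.651,-12.5) [heading=330, draw]
RT 120: heading 330 -> 210
RT 120: heading 210 -> 90
Final: pos=(39.651,-12.5), heading=90, 4 segment(s) drawn
Waypoints (5 total):
(0, 0)
(18, 0)
(21.464, -2)
(32.722, -8.5)
(39.651, -12.5)

Answer: (0, 0)
(18, 0)
(21.464, -2)
(32.722, -8.5)
(39.651, -12.5)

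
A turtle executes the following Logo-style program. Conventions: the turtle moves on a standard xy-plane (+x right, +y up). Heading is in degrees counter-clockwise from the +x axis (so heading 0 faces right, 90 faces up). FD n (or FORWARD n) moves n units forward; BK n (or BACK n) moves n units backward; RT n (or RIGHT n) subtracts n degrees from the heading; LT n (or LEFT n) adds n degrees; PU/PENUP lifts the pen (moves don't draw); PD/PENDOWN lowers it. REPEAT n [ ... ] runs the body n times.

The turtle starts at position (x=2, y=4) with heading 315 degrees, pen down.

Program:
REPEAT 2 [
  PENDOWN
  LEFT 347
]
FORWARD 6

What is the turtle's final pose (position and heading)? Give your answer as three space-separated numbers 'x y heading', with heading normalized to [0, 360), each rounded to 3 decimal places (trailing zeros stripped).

Answer: 3.953 -1.673 289

Derivation:
Executing turtle program step by step:
Start: pos=(2,4), heading=315, pen down
REPEAT 2 [
  -- iteration 1/2 --
  PD: pen down
  LT 347: heading 315 -> 302
  -- iteration 2/2 --
  PD: pen down
  LT 347: heading 302 -> 289
]
FD 6: (2,4) -> (3.953,-1.673) [heading=289, draw]
Final: pos=(3.953,-1.673), heading=289, 1 segment(s) drawn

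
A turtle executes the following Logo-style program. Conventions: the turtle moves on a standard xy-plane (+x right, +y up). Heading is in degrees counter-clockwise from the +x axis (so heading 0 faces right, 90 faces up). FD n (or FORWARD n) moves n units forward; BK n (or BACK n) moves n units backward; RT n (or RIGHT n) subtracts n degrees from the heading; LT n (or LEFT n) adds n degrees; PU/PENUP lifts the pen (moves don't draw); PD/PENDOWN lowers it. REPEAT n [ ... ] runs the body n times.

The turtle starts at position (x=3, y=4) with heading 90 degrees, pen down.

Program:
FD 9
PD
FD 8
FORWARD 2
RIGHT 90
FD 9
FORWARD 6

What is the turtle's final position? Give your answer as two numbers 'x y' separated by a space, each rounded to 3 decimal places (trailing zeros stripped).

Answer: 18 23

Derivation:
Executing turtle program step by step:
Start: pos=(3,4), heading=90, pen down
FD 9: (3,4) -> (3,13) [heading=90, draw]
PD: pen down
FD 8: (3,13) -> (3,21) [heading=90, draw]
FD 2: (3,21) -> (3,23) [heading=90, draw]
RT 90: heading 90 -> 0
FD 9: (3,23) -> (12,23) [heading=0, draw]
FD 6: (12,23) -> (18,23) [heading=0, draw]
Final: pos=(18,23), heading=0, 5 segment(s) drawn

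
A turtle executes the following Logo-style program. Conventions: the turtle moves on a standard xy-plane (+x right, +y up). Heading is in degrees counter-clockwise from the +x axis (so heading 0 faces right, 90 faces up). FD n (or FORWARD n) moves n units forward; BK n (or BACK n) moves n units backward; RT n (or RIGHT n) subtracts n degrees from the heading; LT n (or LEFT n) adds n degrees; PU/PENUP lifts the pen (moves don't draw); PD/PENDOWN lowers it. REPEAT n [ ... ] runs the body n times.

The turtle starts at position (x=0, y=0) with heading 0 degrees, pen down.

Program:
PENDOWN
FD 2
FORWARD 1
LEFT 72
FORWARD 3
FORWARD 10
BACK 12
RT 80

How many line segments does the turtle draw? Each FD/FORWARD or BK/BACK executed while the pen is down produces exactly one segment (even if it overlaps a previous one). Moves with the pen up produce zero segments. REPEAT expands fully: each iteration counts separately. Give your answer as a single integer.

Executing turtle program step by step:
Start: pos=(0,0), heading=0, pen down
PD: pen down
FD 2: (0,0) -> (2,0) [heading=0, draw]
FD 1: (2,0) -> (3,0) [heading=0, draw]
LT 72: heading 0 -> 72
FD 3: (3,0) -> (3.927,2.853) [heading=72, draw]
FD 10: (3.927,2.853) -> (7.017,12.364) [heading=72, draw]
BK 12: (7.017,12.364) -> (3.309,0.951) [heading=72, draw]
RT 80: heading 72 -> 352
Final: pos=(3.309,0.951), heading=352, 5 segment(s) drawn
Segments drawn: 5

Answer: 5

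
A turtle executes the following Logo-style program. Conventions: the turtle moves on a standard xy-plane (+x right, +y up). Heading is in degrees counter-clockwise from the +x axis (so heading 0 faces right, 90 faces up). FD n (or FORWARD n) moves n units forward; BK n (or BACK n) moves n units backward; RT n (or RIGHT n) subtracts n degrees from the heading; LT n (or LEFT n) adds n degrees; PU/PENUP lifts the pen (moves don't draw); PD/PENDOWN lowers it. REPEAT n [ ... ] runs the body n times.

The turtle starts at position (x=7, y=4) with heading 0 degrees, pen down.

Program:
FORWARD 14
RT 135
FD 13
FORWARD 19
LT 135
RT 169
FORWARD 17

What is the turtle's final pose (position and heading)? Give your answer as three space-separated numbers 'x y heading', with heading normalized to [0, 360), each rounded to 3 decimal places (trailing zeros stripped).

Answer: -18.315 -21.871 191

Derivation:
Executing turtle program step by step:
Start: pos=(7,4), heading=0, pen down
FD 14: (7,4) -> (21,4) [heading=0, draw]
RT 135: heading 0 -> 225
FD 13: (21,4) -> (11.808,-5.192) [heading=225, draw]
FD 19: (11.808,-5.192) -> (-1.627,-18.627) [heading=225, draw]
LT 135: heading 225 -> 0
RT 169: heading 0 -> 191
FD 17: (-1.627,-18.627) -> (-18.315,-21.871) [heading=191, draw]
Final: pos=(-18.315,-21.871), heading=191, 4 segment(s) drawn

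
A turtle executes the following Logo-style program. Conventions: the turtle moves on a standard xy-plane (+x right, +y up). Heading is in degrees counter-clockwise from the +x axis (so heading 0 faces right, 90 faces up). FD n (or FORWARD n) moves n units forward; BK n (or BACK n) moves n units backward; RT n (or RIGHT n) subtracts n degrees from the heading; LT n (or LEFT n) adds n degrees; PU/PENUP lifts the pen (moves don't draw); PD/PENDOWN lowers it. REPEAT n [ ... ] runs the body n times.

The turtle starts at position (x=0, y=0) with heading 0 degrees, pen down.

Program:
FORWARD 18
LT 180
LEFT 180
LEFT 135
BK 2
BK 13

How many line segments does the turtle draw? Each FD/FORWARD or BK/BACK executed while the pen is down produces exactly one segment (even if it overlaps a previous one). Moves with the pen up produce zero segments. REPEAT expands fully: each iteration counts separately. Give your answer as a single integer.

Executing turtle program step by step:
Start: pos=(0,0), heading=0, pen down
FD 18: (0,0) -> (18,0) [heading=0, draw]
LT 180: heading 0 -> 180
LT 180: heading 180 -> 0
LT 135: heading 0 -> 135
BK 2: (18,0) -> (19.414,-1.414) [heading=135, draw]
BK 13: (19.414,-1.414) -> (28.607,-10.607) [heading=135, draw]
Final: pos=(28.607,-10.607), heading=135, 3 segment(s) drawn
Segments drawn: 3

Answer: 3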